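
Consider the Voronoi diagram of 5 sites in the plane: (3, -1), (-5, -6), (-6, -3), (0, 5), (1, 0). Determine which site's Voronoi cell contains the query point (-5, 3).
Nearest site = (0, 5)

The Voronoi cell of site s contains exactly those query points closer to s than to any other site. Compute squared distances from q = (-5, 3) to each site:
  (0 − -5)² + (5 − 3)² = 29
  (-6 − -5)² + (-3 − 3)² = 37
  (1 − -5)² + (0 − 3)² = 45
  (3 − -5)² + (-1 − 3)² = 80
  (-5 − -5)² + (-6 − 3)² = 81
Minimum is attained by (0, 5), so q lies in its Voronoi cell.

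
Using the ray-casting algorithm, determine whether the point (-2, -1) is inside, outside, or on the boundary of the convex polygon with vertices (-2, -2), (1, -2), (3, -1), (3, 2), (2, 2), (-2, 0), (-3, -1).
The point (-2, -1) lies strictly inside the polygon

Cast a horizontal ray to the right from the query point and count how many polygon edges it crosses (each edge strictly once or zero times, handled with the usual half-open convention). 
Parity of crossings → odd ⇒ inside.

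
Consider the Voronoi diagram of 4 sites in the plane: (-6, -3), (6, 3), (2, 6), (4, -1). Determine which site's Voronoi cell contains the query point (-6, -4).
Nearest site = (-6, -3)

The Voronoi cell of site s contains exactly those query points closer to s than to any other site. Compute squared distances from q = (-6, -4) to each site:
  (-6 − -6)² + (-3 − -4)² = 1
  (4 − -6)² + (-1 − -4)² = 109
  (2 − -6)² + (6 − -4)² = 164
  (6 − -6)² + (3 − -4)² = 193
Minimum is attained by (-6, -3), so q lies in its Voronoi cell.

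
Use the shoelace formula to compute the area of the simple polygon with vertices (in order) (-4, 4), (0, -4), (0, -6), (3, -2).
Area = 19

Shoelace formula: Area = (1/2) |Σ_i (x_i · y_{i+1} − x_{i+1} · y_i)| (indices mod n). Compute each cross term:
  (-4)(-4) − (0)(4) = 16
  (0)(-6) − (0)(-4) = 0
  (0)(-2) − (3)(-6) = 18
  (3)(4) − (-4)(-2) = 4
Sum = 38, so (signed) Area = 38/2 = 19, |Area| = 19.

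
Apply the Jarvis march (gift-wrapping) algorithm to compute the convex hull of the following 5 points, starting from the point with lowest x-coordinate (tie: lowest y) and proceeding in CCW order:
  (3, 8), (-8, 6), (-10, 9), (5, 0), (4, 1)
Hull (CCW) = [(-10, 9), (-8, 6), (5, 0), (3, 8)]

Jarvis march: at each step, from the current hull vertex p, select the next vertex q as the point such that every other point lies strictly to the left of (or on) the directed line p → q. (Equivalently: for every other point r, the cross product (q − p) × (r − p) ≥ 0.)
Starting point (lowest x, tie lowest y): (-10, 9). Wrap until returning to start. Resulting hull: (-10, 9), (-8, 6), (5, 0), (3, 8).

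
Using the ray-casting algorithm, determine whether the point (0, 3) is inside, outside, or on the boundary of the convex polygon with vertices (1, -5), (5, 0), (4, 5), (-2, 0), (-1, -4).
The point (0, 3) lies strictly outside the polygon

Cast a horizontal ray to the right from the query point and count how many polygon edges it crosses (each edge strictly once or zero times, handled with the usual half-open convention). 
Parity of crossings → even ⇒ outside.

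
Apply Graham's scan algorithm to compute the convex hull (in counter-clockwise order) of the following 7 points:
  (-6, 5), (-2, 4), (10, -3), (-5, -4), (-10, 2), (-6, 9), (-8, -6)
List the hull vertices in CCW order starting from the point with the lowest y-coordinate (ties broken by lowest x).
Hull (CCW) = [(-8, -6), (10, -3), (-6, 9), (-10, 2)]

Graham scan procedure:
  1. Find the pivot p₀ = point with lowest y (tie → lowest x): (-8, -6).
  2. Sort the remaining points by polar angle around p₀.
  3. Walk through sorted points, maintaining a stack; pop the top while the last three entries make a non-left turn (cross product ≤ 0).
  4. Final stack is the convex hull in CCW order: (-8, -6), (10, -3), (-6, 9), (-10, 2).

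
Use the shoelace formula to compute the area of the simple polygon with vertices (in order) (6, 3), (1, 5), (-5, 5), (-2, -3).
Area = 47

Shoelace formula: Area = (1/2) |Σ_i (x_i · y_{i+1} − x_{i+1} · y_i)| (indices mod n). Compute each cross term:
  (6)(5) − (1)(3) = 27
  (1)(5) − (-5)(5) = 30
  (-5)(-3) − (-2)(5) = 25
  (-2)(3) − (6)(-3) = 12
Sum = 94, so (signed) Area = 94/2 = 47, |Area| = 47.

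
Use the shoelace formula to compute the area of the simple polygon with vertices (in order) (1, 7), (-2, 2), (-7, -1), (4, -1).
Area = 36

Shoelace formula: Area = (1/2) |Σ_i (x_i · y_{i+1} − x_{i+1} · y_i)| (indices mod n). Compute each cross term:
  (1)(2) − (-2)(7) = 16
  (-2)(-1) − (-7)(2) = 16
  (-7)(-1) − (4)(-1) = 11
  (4)(7) − (1)(-1) = 29
Sum = 72, so (signed) Area = 72/2 = 36, |Area| = 36.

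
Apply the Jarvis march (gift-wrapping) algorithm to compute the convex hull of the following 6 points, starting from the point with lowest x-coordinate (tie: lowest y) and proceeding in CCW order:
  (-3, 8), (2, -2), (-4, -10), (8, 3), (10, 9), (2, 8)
Hull (CCW) = [(-4, -10), (8, 3), (10, 9), (-3, 8)]

Jarvis march: at each step, from the current hull vertex p, select the next vertex q as the point such that every other point lies strictly to the left of (or on) the directed line p → q. (Equivalently: for every other point r, the cross product (q − p) × (r − p) ≥ 0.)
Starting point (lowest x, tie lowest y): (-4, -10). Wrap until returning to start. Resulting hull: (-4, -10), (8, 3), (10, 9), (-3, 8).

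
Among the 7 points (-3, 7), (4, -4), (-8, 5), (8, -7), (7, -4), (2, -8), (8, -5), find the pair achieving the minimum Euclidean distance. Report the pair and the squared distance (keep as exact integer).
Pair = ((7, -4), (8, -5)); squared distance = 2

Compute all C(7, 2) = 21 pairwise squared distances (x_i − x_j)² + (y_i − y_j)². The minimum is 2, attained by the pair ((7, -4), (8, -5)).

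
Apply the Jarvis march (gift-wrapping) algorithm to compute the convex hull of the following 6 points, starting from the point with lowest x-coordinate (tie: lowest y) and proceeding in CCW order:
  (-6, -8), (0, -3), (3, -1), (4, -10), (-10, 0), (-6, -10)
Hull (CCW) = [(-10, 0), (-6, -10), (4, -10), (3, -1)]

Jarvis march: at each step, from the current hull vertex p, select the next vertex q as the point such that every other point lies strictly to the left of (or on) the directed line p → q. (Equivalently: for every other point r, the cross product (q − p) × (r − p) ≥ 0.)
Starting point (lowest x, tie lowest y): (-10, 0). Wrap until returning to start. Resulting hull: (-10, 0), (-6, -10), (4, -10), (3, -1).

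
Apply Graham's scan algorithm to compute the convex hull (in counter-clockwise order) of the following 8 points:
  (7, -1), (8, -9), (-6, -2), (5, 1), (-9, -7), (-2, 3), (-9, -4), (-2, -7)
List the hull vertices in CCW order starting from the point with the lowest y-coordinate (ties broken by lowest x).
Hull (CCW) = [(8, -9), (7, -1), (5, 1), (-2, 3), (-9, -4), (-9, -7)]

Graham scan procedure:
  1. Find the pivot p₀ = point with lowest y (tie → lowest x): (8, -9).
  2. Sort the remaining points by polar angle around p₀.
  3. Walk through sorted points, maintaining a stack; pop the top while the last three entries make a non-left turn (cross product ≤ 0).
  4. Final stack is the convex hull in CCW order: (8, -9), (7, -1), (5, 1), (-2, 3), (-9, -4), (-9, -7).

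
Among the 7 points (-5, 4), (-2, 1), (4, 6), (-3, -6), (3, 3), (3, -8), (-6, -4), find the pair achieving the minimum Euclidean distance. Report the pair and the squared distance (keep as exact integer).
Pair = ((4, 6), (3, 3)); squared distance = 10

Compute all C(7, 2) = 21 pairwise squared distances (x_i − x_j)² + (y_i − y_j)². The minimum is 10, attained by the pair ((4, 6), (3, 3)).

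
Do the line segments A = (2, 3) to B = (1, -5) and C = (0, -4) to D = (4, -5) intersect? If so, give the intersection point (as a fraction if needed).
Yes; intersection at (12/11, -47/11) (t = 10/11 on AB, s = 3/11 on CD)

Parametrize AB as A + t(B − A) = (2 + -1 t, 3 + -8 t) and CD as C + s(D − C) = (0 + 4 s, -4 + -1 s). Solve the linear system for (t, s). Determinant = -33 ≠ 0, so a unique intersection of the containing lines exists. Solution: t = 10/11, s = 3/11 — both in [0, 1], so the segments cross. Intersection point: (12/11, -47/11).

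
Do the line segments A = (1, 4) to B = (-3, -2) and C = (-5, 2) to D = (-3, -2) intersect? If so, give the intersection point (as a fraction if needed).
Yes; intersection at (-3, -2) (t = 1 on AB, s = 1 on CD)

Parametrize AB as A + t(B − A) = (1 + -4 t, 4 + -6 t) and CD as C + s(D − C) = (-5 + 2 s, 2 + -4 s). Solve the linear system for (t, s). Determinant = -28 ≠ 0, so a unique intersection of the containing lines exists. Solution: t = 1, s = 1 — both in [0, 1], so the segments cross. Intersection point: (-3, -2).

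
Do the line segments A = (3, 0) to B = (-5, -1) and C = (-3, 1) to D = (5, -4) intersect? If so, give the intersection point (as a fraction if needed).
Yes; intersection at (-2/3, -11/24) (t = 11/24 on AB, s = 7/24 on CD)

Parametrize AB as A + t(B − A) = (3 + -8 t, 0 + -1 t) and CD as C + s(D − C) = (-3 + 8 s, 1 + -5 s). Solve the linear system for (t, s). Determinant = -48 ≠ 0, so a unique intersection of the containing lines exists. Solution: t = 11/24, s = 7/24 — both in [0, 1], so the segments cross. Intersection point: (-2/3, -11/24).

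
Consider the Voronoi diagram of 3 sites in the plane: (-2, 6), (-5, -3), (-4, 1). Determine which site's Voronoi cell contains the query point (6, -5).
Nearest site = (-5, -3)

The Voronoi cell of site s contains exactly those query points closer to s than to any other site. Compute squared distances from q = (6, -5) to each site:
  (-5 − 6)² + (-3 − -5)² = 125
  (-4 − 6)² + (1 − -5)² = 136
  (-2 − 6)² + (6 − -5)² = 185
Minimum is attained by (-5, -3), so q lies in its Voronoi cell.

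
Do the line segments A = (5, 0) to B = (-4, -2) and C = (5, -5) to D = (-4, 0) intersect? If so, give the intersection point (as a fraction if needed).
Yes; intersection at (-10/7, -10/7) (t = 5/7 on AB, s = 5/7 on CD)

Parametrize AB as A + t(B − A) = (5 + -9 t, 0 + -2 t) and CD as C + s(D − C) = (5 + -9 s, -5 + 5 s). Solve the linear system for (t, s). Determinant = 63 ≠ 0, so a unique intersection of the containing lines exists. Solution: t = 5/7, s = 5/7 — both in [0, 1], so the segments cross. Intersection point: (-10/7, -10/7).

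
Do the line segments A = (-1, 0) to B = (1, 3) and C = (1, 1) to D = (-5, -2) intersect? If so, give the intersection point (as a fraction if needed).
Yes; intersection at (-1, 0) (t = 0 on AB, s = 1/3 on CD)

Parametrize AB as A + t(B − A) = (-1 + 2 t, 0 + 3 t) and CD as C + s(D − C) = (1 + -6 s, 1 + -3 s). Solve the linear system for (t, s). Determinant = -12 ≠ 0, so a unique intersection of the containing lines exists. Solution: t = 0, s = 1/3 — both in [0, 1], so the segments cross. Intersection point: (-1, 0).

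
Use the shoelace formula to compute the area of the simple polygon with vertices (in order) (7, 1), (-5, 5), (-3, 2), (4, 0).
Area = 41/2

Shoelace formula: Area = (1/2) |Σ_i (x_i · y_{i+1} − x_{i+1} · y_i)| (indices mod n). Compute each cross term:
  (7)(5) − (-5)(1) = 40
  (-5)(2) − (-3)(5) = 5
  (-3)(0) − (4)(2) = -8
  (4)(1) − (7)(0) = 4
Sum = 41, so (signed) Area = 41/2 = 41/2, |Area| = 41/2.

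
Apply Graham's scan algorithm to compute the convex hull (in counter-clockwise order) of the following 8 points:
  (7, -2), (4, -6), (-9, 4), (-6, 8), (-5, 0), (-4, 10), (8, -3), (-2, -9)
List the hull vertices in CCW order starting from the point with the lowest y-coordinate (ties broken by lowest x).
Hull (CCW) = [(-2, -9), (4, -6), (8, -3), (-4, 10), (-6, 8), (-9, 4)]

Graham scan procedure:
  1. Find the pivot p₀ = point with lowest y (tie → lowest x): (-2, -9).
  2. Sort the remaining points by polar angle around p₀.
  3. Walk through sorted points, maintaining a stack; pop the top while the last three entries make a non-left turn (cross product ≤ 0).
  4. Final stack is the convex hull in CCW order: (-2, -9), (4, -6), (8, -3), (-4, 10), (-6, 8), (-9, 4).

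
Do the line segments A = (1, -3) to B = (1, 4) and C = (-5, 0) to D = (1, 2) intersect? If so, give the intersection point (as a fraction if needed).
Yes; intersection at (1, 2) (t = 5/7 on AB, s = 1 on CD)

Parametrize AB as A + t(B − A) = (1 + 0 t, -3 + 7 t) and CD as C + s(D − C) = (-5 + 6 s, 0 + 2 s). Solve the linear system for (t, s). Determinant = 42 ≠ 0, so a unique intersection of the containing lines exists. Solution: t = 5/7, s = 1 — both in [0, 1], so the segments cross. Intersection point: (1, 2).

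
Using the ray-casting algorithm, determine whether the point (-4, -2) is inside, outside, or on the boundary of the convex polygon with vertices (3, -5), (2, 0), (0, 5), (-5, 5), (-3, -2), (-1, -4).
The point (-4, -2) lies strictly outside the polygon

Cast a horizontal ray to the right from the query point and count how many polygon edges it crosses (each edge strictly once or zero times, handled with the usual half-open convention). 
Parity of crossings → even ⇒ outside.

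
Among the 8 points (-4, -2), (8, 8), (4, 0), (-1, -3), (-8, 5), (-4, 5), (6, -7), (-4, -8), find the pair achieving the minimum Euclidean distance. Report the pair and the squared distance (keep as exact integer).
Pair = ((-4, -2), (-1, -3)); squared distance = 10

Compute all C(8, 2) = 28 pairwise squared distances (x_i − x_j)² + (y_i − y_j)². The minimum is 10, attained by the pair ((-4, -2), (-1, -3)).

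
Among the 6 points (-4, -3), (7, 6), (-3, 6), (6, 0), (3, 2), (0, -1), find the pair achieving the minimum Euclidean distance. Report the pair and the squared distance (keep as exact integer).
Pair = ((6, 0), (3, 2)); squared distance = 13

Compute all C(6, 2) = 15 pairwise squared distances (x_i − x_j)² + (y_i − y_j)². The minimum is 13, attained by the pair ((6, 0), (3, 2)).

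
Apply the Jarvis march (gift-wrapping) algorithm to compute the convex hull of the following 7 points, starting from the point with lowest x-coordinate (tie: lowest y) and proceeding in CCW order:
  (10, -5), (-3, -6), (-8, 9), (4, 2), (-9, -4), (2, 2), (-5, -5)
Hull (CCW) = [(-9, -4), (-3, -6), (10, -5), (4, 2), (-8, 9)]

Jarvis march: at each step, from the current hull vertex p, select the next vertex q as the point such that every other point lies strictly to the left of (or on) the directed line p → q. (Equivalently: for every other point r, the cross product (q − p) × (r − p) ≥ 0.)
Starting point (lowest x, tie lowest y): (-9, -4). Wrap until returning to start. Resulting hull: (-9, -4), (-3, -6), (10, -5), (4, 2), (-8, 9).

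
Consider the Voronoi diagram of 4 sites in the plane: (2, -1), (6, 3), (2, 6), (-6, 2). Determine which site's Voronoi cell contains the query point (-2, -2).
Nearest site = (2, -1)

The Voronoi cell of site s contains exactly those query points closer to s than to any other site. Compute squared distances from q = (-2, -2) to each site:
  (2 − -2)² + (-1 − -2)² = 17
  (-6 − -2)² + (2 − -2)² = 32
  (2 − -2)² + (6 − -2)² = 80
  (6 − -2)² + (3 − -2)² = 89
Minimum is attained by (2, -1), so q lies in its Voronoi cell.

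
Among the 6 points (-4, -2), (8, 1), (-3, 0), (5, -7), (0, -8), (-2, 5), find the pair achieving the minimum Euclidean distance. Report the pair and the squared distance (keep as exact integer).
Pair = ((-4, -2), (-3, 0)); squared distance = 5

Compute all C(6, 2) = 15 pairwise squared distances (x_i − x_j)² + (y_i − y_j)². The minimum is 5, attained by the pair ((-4, -2), (-3, 0)).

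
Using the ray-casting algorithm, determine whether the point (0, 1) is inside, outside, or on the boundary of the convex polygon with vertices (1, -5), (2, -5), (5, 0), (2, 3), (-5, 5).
The point (0, 1) lies strictly inside the polygon

Cast a horizontal ray to the right from the query point and count how many polygon edges it crosses (each edge strictly once or zero times, handled with the usual half-open convention). 
Parity of crossings → odd ⇒ inside.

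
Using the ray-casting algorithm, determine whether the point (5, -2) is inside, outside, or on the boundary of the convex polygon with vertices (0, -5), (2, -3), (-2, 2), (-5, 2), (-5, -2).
The point (5, -2) lies strictly outside the polygon

Cast a horizontal ray to the right from the query point and count how many polygon edges it crosses (each edge strictly once or zero times, handled with the usual half-open convention). 
Parity of crossings → even ⇒ outside.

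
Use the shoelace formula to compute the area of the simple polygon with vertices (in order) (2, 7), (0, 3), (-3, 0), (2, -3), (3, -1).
Area = 27

Shoelace formula: Area = (1/2) |Σ_i (x_i · y_{i+1} − x_{i+1} · y_i)| (indices mod n). Compute each cross term:
  (2)(3) − (0)(7) = 6
  (0)(0) − (-3)(3) = 9
  (-3)(-3) − (2)(0) = 9
  (2)(-1) − (3)(-3) = 7
  (3)(7) − (2)(-1) = 23
Sum = 54, so (signed) Area = 54/2 = 27, |Area| = 27.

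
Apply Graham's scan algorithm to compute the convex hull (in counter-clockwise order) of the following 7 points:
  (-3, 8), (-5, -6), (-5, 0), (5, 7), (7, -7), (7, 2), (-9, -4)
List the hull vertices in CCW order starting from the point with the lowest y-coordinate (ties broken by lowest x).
Hull (CCW) = [(7, -7), (7, 2), (5, 7), (-3, 8), (-9, -4), (-5, -6)]

Graham scan procedure:
  1. Find the pivot p₀ = point with lowest y (tie → lowest x): (7, -7).
  2. Sort the remaining points by polar angle around p₀.
  3. Walk through sorted points, maintaining a stack; pop the top while the last three entries make a non-left turn (cross product ≤ 0).
  4. Final stack is the convex hull in CCW order: (7, -7), (7, 2), (5, 7), (-3, 8), (-9, -4), (-5, -6).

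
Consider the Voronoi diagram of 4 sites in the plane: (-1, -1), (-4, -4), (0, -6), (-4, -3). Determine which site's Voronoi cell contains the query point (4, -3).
Nearest site = (0, -6)

The Voronoi cell of site s contains exactly those query points closer to s than to any other site. Compute squared distances from q = (4, -3) to each site:
  (0 − 4)² + (-6 − -3)² = 25
  (-1 − 4)² + (-1 − -3)² = 29
  (-4 − 4)² + (-3 − -3)² = 64
  (-4 − 4)² + (-4 − -3)² = 65
Minimum is attained by (0, -6), so q lies in its Voronoi cell.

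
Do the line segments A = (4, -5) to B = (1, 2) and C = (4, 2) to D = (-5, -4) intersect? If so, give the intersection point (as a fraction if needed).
Yes; intersection at (5/3, 4/9) (t = 7/9 on AB, s = 7/27 on CD)

Parametrize AB as A + t(B − A) = (4 + -3 t, -5 + 7 t) and CD as C + s(D − C) = (4 + -9 s, 2 + -6 s). Solve the linear system for (t, s). Determinant = -81 ≠ 0, so a unique intersection of the containing lines exists. Solution: t = 7/9, s = 7/27 — both in [0, 1], so the segments cross. Intersection point: (5/3, 4/9).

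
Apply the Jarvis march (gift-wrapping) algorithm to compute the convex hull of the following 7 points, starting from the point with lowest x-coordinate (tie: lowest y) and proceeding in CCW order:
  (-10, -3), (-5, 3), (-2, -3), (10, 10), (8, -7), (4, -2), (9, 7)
Hull (CCW) = [(-10, -3), (8, -7), (10, 10), (-5, 3)]

Jarvis march: at each step, from the current hull vertex p, select the next vertex q as the point such that every other point lies strictly to the left of (or on) the directed line p → q. (Equivalently: for every other point r, the cross product (q − p) × (r − p) ≥ 0.)
Starting point (lowest x, tie lowest y): (-10, -3). Wrap until returning to start. Resulting hull: (-10, -3), (8, -7), (10, 10), (-5, 3).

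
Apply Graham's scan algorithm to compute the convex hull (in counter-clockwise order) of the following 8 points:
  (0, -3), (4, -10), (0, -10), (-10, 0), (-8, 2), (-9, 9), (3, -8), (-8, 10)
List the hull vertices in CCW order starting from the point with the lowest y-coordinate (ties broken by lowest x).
Hull (CCW) = [(0, -10), (4, -10), (3, -8), (0, -3), (-8, 10), (-9, 9), (-10, 0)]

Graham scan procedure:
  1. Find the pivot p₀ = point with lowest y (tie → lowest x): (0, -10).
  2. Sort the remaining points by polar angle around p₀.
  3. Walk through sorted points, maintaining a stack; pop the top while the last three entries make a non-left turn (cross product ≤ 0).
  4. Final stack is the convex hull in CCW order: (0, -10), (4, -10), (3, -8), (0, -3), (-8, 10), (-9, 9), (-10, 0).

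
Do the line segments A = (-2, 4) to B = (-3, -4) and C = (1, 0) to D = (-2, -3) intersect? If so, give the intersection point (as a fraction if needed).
No (intersection of containing lines falls outside at least one segment)

Parametrize and solve: t = 1, s = 4/3. At least one of these is outside [0, 1], so the segments do not intersect.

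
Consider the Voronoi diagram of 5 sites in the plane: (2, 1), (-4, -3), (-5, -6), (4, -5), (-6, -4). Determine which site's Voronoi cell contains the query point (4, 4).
Nearest site = (2, 1)

The Voronoi cell of site s contains exactly those query points closer to s than to any other site. Compute squared distances from q = (4, 4) to each site:
  (2 − 4)² + (1 − 4)² = 13
  (4 − 4)² + (-5 − 4)² = 81
  (-4 − 4)² + (-3 − 4)² = 113
  (-6 − 4)² + (-4 − 4)² = 164
  (-5 − 4)² + (-6 − 4)² = 181
Minimum is attained by (2, 1), so q lies in its Voronoi cell.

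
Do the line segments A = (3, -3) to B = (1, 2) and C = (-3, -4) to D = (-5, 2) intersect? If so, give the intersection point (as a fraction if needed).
No (intersection of containing lines falls outside at least one segment)

Parametrize and solve: t = 19, s = 16. At least one of these is outside [0, 1], so the segments do not intersect.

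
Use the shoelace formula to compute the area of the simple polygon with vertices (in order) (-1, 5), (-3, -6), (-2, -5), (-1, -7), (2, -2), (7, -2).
Area = 46

Shoelace formula: Area = (1/2) |Σ_i (x_i · y_{i+1} − x_{i+1} · y_i)| (indices mod n). Compute each cross term:
  (-1)(-6) − (-3)(5) = 21
  (-3)(-5) − (-2)(-6) = 3
  (-2)(-7) − (-1)(-5) = 9
  (-1)(-2) − (2)(-7) = 16
  (2)(-2) − (7)(-2) = 10
  (7)(5) − (-1)(-2) = 33
Sum = 92, so (signed) Area = 92/2 = 46, |Area| = 46.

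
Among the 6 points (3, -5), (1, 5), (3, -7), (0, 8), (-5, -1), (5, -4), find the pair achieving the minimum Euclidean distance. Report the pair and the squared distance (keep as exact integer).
Pair = ((3, -5), (3, -7)); squared distance = 4

Compute all C(6, 2) = 15 pairwise squared distances (x_i − x_j)² + (y_i − y_j)². The minimum is 4, attained by the pair ((3, -5), (3, -7)).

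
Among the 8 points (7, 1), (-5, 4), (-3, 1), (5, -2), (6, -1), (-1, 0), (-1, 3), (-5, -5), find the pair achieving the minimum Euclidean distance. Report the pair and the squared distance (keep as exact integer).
Pair = ((5, -2), (6, -1)); squared distance = 2

Compute all C(8, 2) = 28 pairwise squared distances (x_i − x_j)² + (y_i − y_j)². The minimum is 2, attained by the pair ((5, -2), (6, -1)).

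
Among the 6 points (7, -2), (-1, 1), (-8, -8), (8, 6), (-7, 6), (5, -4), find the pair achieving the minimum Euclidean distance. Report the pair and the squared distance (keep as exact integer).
Pair = ((7, -2), (5, -4)); squared distance = 8

Compute all C(6, 2) = 15 pairwise squared distances (x_i − x_j)² + (y_i − y_j)². The minimum is 8, attained by the pair ((7, -2), (5, -4)).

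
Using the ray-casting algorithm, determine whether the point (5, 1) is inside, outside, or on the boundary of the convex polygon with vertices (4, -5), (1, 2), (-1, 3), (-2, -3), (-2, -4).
The point (5, 1) lies strictly outside the polygon

Cast a horizontal ray to the right from the query point and count how many polygon edges it crosses (each edge strictly once or zero times, handled with the usual half-open convention). 
Parity of crossings → even ⇒ outside.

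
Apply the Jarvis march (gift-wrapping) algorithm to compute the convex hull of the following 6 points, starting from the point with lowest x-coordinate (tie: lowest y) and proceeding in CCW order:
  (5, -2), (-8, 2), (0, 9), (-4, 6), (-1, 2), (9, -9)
Hull (CCW) = [(-8, 2), (9, -9), (0, 9), (-4, 6)]

Jarvis march: at each step, from the current hull vertex p, select the next vertex q as the point such that every other point lies strictly to the left of (or on) the directed line p → q. (Equivalently: for every other point r, the cross product (q − p) × (r − p) ≥ 0.)
Starting point (lowest x, tie lowest y): (-8, 2). Wrap until returning to start. Resulting hull: (-8, 2), (9, -9), (0, 9), (-4, 6).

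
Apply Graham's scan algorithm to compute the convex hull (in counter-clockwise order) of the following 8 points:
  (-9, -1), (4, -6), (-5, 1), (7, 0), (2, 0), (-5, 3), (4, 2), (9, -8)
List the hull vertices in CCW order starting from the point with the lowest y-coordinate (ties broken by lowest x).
Hull (CCW) = [(9, -8), (7, 0), (4, 2), (-5, 3), (-9, -1)]

Graham scan procedure:
  1. Find the pivot p₀ = point with lowest y (tie → lowest x): (9, -8).
  2. Sort the remaining points by polar angle around p₀.
  3. Walk through sorted points, maintaining a stack; pop the top while the last three entries make a non-left turn (cross product ≤ 0).
  4. Final stack is the convex hull in CCW order: (9, -8), (7, 0), (4, 2), (-5, 3), (-9, -1).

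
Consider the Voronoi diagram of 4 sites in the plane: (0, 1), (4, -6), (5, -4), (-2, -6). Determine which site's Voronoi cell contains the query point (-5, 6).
Nearest site = (0, 1)

The Voronoi cell of site s contains exactly those query points closer to s than to any other site. Compute squared distances from q = (-5, 6) to each site:
  (0 − -5)² + (1 − 6)² = 50
  (-2 − -5)² + (-6 − 6)² = 153
  (5 − -5)² + (-4 − 6)² = 200
  (4 − -5)² + (-6 − 6)² = 225
Minimum is attained by (0, 1), so q lies in its Voronoi cell.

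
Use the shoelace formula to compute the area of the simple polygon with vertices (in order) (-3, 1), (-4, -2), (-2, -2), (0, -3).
Area = 11/2

Shoelace formula: Area = (1/2) |Σ_i (x_i · y_{i+1} − x_{i+1} · y_i)| (indices mod n). Compute each cross term:
  (-3)(-2) − (-4)(1) = 10
  (-4)(-2) − (-2)(-2) = 4
  (-2)(-3) − (0)(-2) = 6
  (0)(1) − (-3)(-3) = -9
Sum = 11, so (signed) Area = 11/2 = 11/2, |Area| = 11/2.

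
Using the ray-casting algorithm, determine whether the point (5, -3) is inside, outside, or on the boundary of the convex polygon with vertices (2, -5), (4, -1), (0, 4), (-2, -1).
The point (5, -3) lies strictly outside the polygon

Cast a horizontal ray to the right from the query point and count how many polygon edges it crosses (each edge strictly once or zero times, handled with the usual half-open convention). 
Parity of crossings → even ⇒ outside.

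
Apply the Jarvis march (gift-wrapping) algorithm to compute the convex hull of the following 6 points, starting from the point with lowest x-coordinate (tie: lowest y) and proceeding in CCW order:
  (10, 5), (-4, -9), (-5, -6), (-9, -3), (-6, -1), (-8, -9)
Hull (CCW) = [(-9, -3), (-8, -9), (-4, -9), (10, 5), (-6, -1)]

Jarvis march: at each step, from the current hull vertex p, select the next vertex q as the point such that every other point lies strictly to the left of (or on) the directed line p → q. (Equivalently: for every other point r, the cross product (q − p) × (r − p) ≥ 0.)
Starting point (lowest x, tie lowest y): (-9, -3). Wrap until returning to start. Resulting hull: (-9, -3), (-8, -9), (-4, -9), (10, 5), (-6, -1).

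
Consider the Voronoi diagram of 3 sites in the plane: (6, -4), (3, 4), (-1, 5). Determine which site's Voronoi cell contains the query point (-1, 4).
Nearest site = (-1, 5)

The Voronoi cell of site s contains exactly those query points closer to s than to any other site. Compute squared distances from q = (-1, 4) to each site:
  (-1 − -1)² + (5 − 4)² = 1
  (3 − -1)² + (4 − 4)² = 16
  (6 − -1)² + (-4 − 4)² = 113
Minimum is attained by (-1, 5), so q lies in its Voronoi cell.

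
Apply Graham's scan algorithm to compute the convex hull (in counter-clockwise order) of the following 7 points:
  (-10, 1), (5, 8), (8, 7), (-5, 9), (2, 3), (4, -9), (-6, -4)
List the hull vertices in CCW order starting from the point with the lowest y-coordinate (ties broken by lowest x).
Hull (CCW) = [(4, -9), (8, 7), (5, 8), (-5, 9), (-10, 1), (-6, -4)]

Graham scan procedure:
  1. Find the pivot p₀ = point with lowest y (tie → lowest x): (4, -9).
  2. Sort the remaining points by polar angle around p₀.
  3. Walk through sorted points, maintaining a stack; pop the top while the last three entries make a non-left turn (cross product ≤ 0).
  4. Final stack is the convex hull in CCW order: (4, -9), (8, 7), (5, 8), (-5, 9), (-10, 1), (-6, -4).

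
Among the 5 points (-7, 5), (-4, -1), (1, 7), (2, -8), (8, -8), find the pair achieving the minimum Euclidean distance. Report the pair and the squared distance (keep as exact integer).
Pair = ((2, -8), (8, -8)); squared distance = 36

Compute all C(5, 2) = 10 pairwise squared distances (x_i − x_j)² + (y_i − y_j)². The minimum is 36, attained by the pair ((2, -8), (8, -8)).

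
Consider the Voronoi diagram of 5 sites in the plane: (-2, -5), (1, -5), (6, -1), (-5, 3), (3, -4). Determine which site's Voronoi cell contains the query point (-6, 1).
Nearest site = (-5, 3)

The Voronoi cell of site s contains exactly those query points closer to s than to any other site. Compute squared distances from q = (-6, 1) to each site:
  (-5 − -6)² + (3 − 1)² = 5
  (-2 − -6)² + (-5 − 1)² = 52
  (1 − -6)² + (-5 − 1)² = 85
  (3 − -6)² + (-4 − 1)² = 106
  (6 − -6)² + (-1 − 1)² = 148
Minimum is attained by (-5, 3), so q lies in its Voronoi cell.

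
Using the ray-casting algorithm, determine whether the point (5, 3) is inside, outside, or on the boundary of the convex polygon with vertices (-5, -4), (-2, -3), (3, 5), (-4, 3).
The point (5, 3) lies strictly outside the polygon

Cast a horizontal ray to the right from the query point and count how many polygon edges it crosses (each edge strictly once or zero times, handled with the usual half-open convention). 
Parity of crossings → even ⇒ outside.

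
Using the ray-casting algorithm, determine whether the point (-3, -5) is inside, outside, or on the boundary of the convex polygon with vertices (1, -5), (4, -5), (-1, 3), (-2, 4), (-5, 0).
The point (-3, -5) lies strictly outside the polygon

Cast a horizontal ray to the right from the query point and count how many polygon edges it crosses (each edge strictly once or zero times, handled with the usual half-open convention). 
Parity of crossings → even ⇒ outside.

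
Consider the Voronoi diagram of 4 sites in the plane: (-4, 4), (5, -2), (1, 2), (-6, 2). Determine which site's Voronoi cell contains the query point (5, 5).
Nearest site = (1, 2)

The Voronoi cell of site s contains exactly those query points closer to s than to any other site. Compute squared distances from q = (5, 5) to each site:
  (1 − 5)² + (2 − 5)² = 25
  (5 − 5)² + (-2 − 5)² = 49
  (-4 − 5)² + (4 − 5)² = 82
  (-6 − 5)² + (2 − 5)² = 130
Minimum is attained by (1, 2), so q lies in its Voronoi cell.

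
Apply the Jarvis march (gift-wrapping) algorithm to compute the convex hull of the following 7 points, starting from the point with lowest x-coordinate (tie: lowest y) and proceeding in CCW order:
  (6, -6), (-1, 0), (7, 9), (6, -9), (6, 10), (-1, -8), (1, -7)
Hull (CCW) = [(-1, -8), (6, -9), (7, 9), (6, 10), (-1, 0)]

Jarvis march: at each step, from the current hull vertex p, select the next vertex q as the point such that every other point lies strictly to the left of (or on) the directed line p → q. (Equivalently: for every other point r, the cross product (q − p) × (r − p) ≥ 0.)
Starting point (lowest x, tie lowest y): (-1, -8). Wrap until returning to start. Resulting hull: (-1, -8), (6, -9), (7, 9), (6, 10), (-1, 0).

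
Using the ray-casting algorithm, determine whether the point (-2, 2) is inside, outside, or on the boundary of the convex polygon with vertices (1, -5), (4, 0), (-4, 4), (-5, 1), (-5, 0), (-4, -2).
The point (-2, 2) lies strictly inside the polygon

Cast a horizontal ray to the right from the query point and count how many polygon edges it crosses (each edge strictly once or zero times, handled with the usual half-open convention). 
Parity of crossings → odd ⇒ inside.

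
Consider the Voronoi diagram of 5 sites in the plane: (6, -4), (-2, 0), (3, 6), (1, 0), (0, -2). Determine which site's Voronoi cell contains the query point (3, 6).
Nearest site = (3, 6)

The Voronoi cell of site s contains exactly those query points closer to s than to any other site. Compute squared distances from q = (3, 6) to each site:
  (3 − 3)² + (6 − 6)² = 0
  (1 − 3)² + (0 − 6)² = 40
  (-2 − 3)² + (0 − 6)² = 61
  (0 − 3)² + (-2 − 6)² = 73
  (6 − 3)² + (-4 − 6)² = 109
Minimum is attained by (3, 6), so q lies in its Voronoi cell.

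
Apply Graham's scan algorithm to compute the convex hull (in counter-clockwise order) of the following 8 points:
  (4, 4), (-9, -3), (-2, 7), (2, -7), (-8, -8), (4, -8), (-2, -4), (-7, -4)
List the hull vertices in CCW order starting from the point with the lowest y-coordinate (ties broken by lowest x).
Hull (CCW) = [(-8, -8), (4, -8), (4, 4), (-2, 7), (-9, -3)]

Graham scan procedure:
  1. Find the pivot p₀ = point with lowest y (tie → lowest x): (-8, -8).
  2. Sort the remaining points by polar angle around p₀.
  3. Walk through sorted points, maintaining a stack; pop the top while the last three entries make a non-left turn (cross product ≤ 0).
  4. Final stack is the convex hull in CCW order: (-8, -8), (4, -8), (4, 4), (-2, 7), (-9, -3).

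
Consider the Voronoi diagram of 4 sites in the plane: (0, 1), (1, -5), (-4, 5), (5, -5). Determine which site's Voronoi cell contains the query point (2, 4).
Nearest site = (0, 1)

The Voronoi cell of site s contains exactly those query points closer to s than to any other site. Compute squared distances from q = (2, 4) to each site:
  (0 − 2)² + (1 − 4)² = 13
  (-4 − 2)² + (5 − 4)² = 37
  (1 − 2)² + (-5 − 4)² = 82
  (5 − 2)² + (-5 − 4)² = 90
Minimum is attained by (0, 1), so q lies in its Voronoi cell.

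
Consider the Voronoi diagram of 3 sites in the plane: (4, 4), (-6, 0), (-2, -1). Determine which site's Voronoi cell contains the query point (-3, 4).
Nearest site = (-6, 0)

The Voronoi cell of site s contains exactly those query points closer to s than to any other site. Compute squared distances from q = (-3, 4) to each site:
  (-6 − -3)² + (0 − 4)² = 25
  (-2 − -3)² + (-1 − 4)² = 26
  (4 − -3)² + (4 − 4)² = 49
Minimum is attained by (-6, 0), so q lies in its Voronoi cell.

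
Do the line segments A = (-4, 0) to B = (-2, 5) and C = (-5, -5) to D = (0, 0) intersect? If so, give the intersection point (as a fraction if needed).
No (intersection of containing lines falls outside at least one segment)

Parametrize and solve: t = -4/3, s = -1/3. At least one of these is outside [0, 1], so the segments do not intersect.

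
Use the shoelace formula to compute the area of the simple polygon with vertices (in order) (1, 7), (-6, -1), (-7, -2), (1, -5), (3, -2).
Area = 119/2

Shoelace formula: Area = (1/2) |Σ_i (x_i · y_{i+1} − x_{i+1} · y_i)| (indices mod n). Compute each cross term:
  (1)(-1) − (-6)(7) = 41
  (-6)(-2) − (-7)(-1) = 5
  (-7)(-5) − (1)(-2) = 37
  (1)(-2) − (3)(-5) = 13
  (3)(7) − (1)(-2) = 23
Sum = 119, so (signed) Area = 119/2 = 119/2, |Area| = 119/2.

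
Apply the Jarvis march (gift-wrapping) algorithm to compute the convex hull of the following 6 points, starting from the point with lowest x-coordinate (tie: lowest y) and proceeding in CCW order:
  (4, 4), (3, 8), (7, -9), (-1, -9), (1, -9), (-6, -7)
Hull (CCW) = [(-6, -7), (-1, -9), (7, -9), (4, 4), (3, 8)]

Jarvis march: at each step, from the current hull vertex p, select the next vertex q as the point such that every other point lies strictly to the left of (or on) the directed line p → q. (Equivalently: for every other point r, the cross product (q − p) × (r − p) ≥ 0.)
Starting point (lowest x, tie lowest y): (-6, -7). Wrap until returning to start. Resulting hull: (-6, -7), (-1, -9), (7, -9), (4, 4), (3, 8).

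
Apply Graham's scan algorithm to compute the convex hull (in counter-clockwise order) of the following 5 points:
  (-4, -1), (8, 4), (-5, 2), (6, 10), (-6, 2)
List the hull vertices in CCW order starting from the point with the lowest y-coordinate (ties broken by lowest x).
Hull (CCW) = [(-4, -1), (8, 4), (6, 10), (-6, 2)]

Graham scan procedure:
  1. Find the pivot p₀ = point with lowest y (tie → lowest x): (-4, -1).
  2. Sort the remaining points by polar angle around p₀.
  3. Walk through sorted points, maintaining a stack; pop the top while the last three entries make a non-left turn (cross product ≤ 0).
  4. Final stack is the convex hull in CCW order: (-4, -1), (8, 4), (6, 10), (-6, 2).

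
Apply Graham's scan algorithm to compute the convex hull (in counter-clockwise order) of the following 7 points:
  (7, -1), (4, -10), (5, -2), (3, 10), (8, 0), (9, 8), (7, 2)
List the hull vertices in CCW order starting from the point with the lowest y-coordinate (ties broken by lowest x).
Hull (CCW) = [(4, -10), (8, 0), (9, 8), (3, 10)]

Graham scan procedure:
  1. Find the pivot p₀ = point with lowest y (tie → lowest x): (4, -10).
  2. Sort the remaining points by polar angle around p₀.
  3. Walk through sorted points, maintaining a stack; pop the top while the last three entries make a non-left turn (cross product ≤ 0).
  4. Final stack is the convex hull in CCW order: (4, -10), (8, 0), (9, 8), (3, 10).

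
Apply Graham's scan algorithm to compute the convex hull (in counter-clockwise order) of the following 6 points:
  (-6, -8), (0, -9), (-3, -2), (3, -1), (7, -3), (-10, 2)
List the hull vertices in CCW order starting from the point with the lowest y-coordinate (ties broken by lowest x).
Hull (CCW) = [(0, -9), (7, -3), (3, -1), (-10, 2), (-6, -8)]

Graham scan procedure:
  1. Find the pivot p₀ = point with lowest y (tie → lowest x): (0, -9).
  2. Sort the remaining points by polar angle around p₀.
  3. Walk through sorted points, maintaining a stack; pop the top while the last three entries make a non-left turn (cross product ≤ 0).
  4. Final stack is the convex hull in CCW order: (0, -9), (7, -3), (3, -1), (-10, 2), (-6, -8).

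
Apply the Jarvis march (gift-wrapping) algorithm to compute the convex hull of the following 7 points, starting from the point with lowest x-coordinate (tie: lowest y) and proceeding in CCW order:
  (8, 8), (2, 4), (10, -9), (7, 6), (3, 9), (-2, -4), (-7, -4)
Hull (CCW) = [(-7, -4), (10, -9), (8, 8), (3, 9)]

Jarvis march: at each step, from the current hull vertex p, select the next vertex q as the point such that every other point lies strictly to the left of (or on) the directed line p → q. (Equivalently: for every other point r, the cross product (q − p) × (r − p) ≥ 0.)
Starting point (lowest x, tie lowest y): (-7, -4). Wrap until returning to start. Resulting hull: (-7, -4), (10, -9), (8, 8), (3, 9).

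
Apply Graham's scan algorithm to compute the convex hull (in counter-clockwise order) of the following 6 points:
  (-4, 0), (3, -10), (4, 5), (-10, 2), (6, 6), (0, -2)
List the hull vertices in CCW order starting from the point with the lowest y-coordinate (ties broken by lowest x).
Hull (CCW) = [(3, -10), (6, 6), (-10, 2)]

Graham scan procedure:
  1. Find the pivot p₀ = point with lowest y (tie → lowest x): (3, -10).
  2. Sort the remaining points by polar angle around p₀.
  3. Walk through sorted points, maintaining a stack; pop the top while the last three entries make a non-left turn (cross product ≤ 0).
  4. Final stack is the convex hull in CCW order: (3, -10), (6, 6), (-10, 2).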